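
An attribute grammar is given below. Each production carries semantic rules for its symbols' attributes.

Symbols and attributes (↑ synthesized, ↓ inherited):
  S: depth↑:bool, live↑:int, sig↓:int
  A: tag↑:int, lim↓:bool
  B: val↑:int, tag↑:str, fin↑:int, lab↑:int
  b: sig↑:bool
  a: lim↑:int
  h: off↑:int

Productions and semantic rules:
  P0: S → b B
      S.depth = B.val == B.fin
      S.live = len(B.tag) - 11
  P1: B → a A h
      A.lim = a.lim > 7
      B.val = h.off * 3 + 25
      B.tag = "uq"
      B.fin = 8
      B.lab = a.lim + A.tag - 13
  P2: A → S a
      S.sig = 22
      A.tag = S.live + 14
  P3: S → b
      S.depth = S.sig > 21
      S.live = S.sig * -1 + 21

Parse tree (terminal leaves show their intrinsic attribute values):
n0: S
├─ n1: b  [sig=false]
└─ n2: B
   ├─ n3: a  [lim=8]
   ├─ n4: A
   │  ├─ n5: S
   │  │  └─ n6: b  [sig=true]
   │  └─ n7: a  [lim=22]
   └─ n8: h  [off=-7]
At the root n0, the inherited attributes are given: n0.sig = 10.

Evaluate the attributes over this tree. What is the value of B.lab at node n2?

1. n0.sig = 10  [given at root]
2. n1.sig = false  [terminal]
3. n3.lim = 8  [terminal]
4. n4.lim = true  [a.lim > 7]
5. n5.sig = 22  [22]
6. n6.sig = true  [terminal]
7. n5.depth = true  [S.sig > 21]
8. n5.live = -1  [S.sig * -1 + 21]
9. n7.lim = 22  [terminal]
10. n4.tag = 13  [S.live + 14]
11. n8.off = -7  [terminal]
12. n2.val = 4  [h.off * 3 + 25]
13. n2.tag = "uq"  ["uq"]
14. n2.fin = 8  [8]
15. n2.lab = 8  [a.lim + A.tag - 13]
16. n0.depth = false  [B.val == B.fin]
17. n0.live = -9  [len(B.tag) - 11]

8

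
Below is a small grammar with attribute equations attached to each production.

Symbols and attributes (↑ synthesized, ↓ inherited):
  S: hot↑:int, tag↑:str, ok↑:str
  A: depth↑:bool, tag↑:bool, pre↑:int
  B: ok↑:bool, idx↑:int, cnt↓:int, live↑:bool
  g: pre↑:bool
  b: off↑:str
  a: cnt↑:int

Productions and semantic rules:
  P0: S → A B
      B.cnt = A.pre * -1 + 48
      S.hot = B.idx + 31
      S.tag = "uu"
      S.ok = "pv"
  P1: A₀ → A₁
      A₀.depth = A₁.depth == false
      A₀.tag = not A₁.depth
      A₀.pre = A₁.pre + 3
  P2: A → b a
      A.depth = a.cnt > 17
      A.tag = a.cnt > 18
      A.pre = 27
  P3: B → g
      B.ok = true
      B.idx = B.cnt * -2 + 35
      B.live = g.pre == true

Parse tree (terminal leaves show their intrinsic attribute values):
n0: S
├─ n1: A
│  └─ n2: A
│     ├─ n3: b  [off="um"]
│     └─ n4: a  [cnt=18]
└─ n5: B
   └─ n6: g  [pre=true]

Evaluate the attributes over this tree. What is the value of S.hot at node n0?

30

1. n3.off = "um"  [terminal]
2. n4.cnt = 18  [terminal]
3. n2.depth = true  [a.cnt > 17]
4. n2.tag = false  [a.cnt > 18]
5. n2.pre = 27  [27]
6. n1.depth = false  [A₁.depth == false]
7. n1.tag = false  [not A₁.depth]
8. n1.pre = 30  [A₁.pre + 3]
9. n5.cnt = 18  [A.pre * -1 + 48]
10. n6.pre = true  [terminal]
11. n5.ok = true  [true]
12. n5.idx = -1  [B.cnt * -2 + 35]
13. n5.live = true  [g.pre == true]
14. n0.hot = 30  [B.idx + 31]
15. n0.tag = "uu"  ["uu"]
16. n0.ok = "pv"  ["pv"]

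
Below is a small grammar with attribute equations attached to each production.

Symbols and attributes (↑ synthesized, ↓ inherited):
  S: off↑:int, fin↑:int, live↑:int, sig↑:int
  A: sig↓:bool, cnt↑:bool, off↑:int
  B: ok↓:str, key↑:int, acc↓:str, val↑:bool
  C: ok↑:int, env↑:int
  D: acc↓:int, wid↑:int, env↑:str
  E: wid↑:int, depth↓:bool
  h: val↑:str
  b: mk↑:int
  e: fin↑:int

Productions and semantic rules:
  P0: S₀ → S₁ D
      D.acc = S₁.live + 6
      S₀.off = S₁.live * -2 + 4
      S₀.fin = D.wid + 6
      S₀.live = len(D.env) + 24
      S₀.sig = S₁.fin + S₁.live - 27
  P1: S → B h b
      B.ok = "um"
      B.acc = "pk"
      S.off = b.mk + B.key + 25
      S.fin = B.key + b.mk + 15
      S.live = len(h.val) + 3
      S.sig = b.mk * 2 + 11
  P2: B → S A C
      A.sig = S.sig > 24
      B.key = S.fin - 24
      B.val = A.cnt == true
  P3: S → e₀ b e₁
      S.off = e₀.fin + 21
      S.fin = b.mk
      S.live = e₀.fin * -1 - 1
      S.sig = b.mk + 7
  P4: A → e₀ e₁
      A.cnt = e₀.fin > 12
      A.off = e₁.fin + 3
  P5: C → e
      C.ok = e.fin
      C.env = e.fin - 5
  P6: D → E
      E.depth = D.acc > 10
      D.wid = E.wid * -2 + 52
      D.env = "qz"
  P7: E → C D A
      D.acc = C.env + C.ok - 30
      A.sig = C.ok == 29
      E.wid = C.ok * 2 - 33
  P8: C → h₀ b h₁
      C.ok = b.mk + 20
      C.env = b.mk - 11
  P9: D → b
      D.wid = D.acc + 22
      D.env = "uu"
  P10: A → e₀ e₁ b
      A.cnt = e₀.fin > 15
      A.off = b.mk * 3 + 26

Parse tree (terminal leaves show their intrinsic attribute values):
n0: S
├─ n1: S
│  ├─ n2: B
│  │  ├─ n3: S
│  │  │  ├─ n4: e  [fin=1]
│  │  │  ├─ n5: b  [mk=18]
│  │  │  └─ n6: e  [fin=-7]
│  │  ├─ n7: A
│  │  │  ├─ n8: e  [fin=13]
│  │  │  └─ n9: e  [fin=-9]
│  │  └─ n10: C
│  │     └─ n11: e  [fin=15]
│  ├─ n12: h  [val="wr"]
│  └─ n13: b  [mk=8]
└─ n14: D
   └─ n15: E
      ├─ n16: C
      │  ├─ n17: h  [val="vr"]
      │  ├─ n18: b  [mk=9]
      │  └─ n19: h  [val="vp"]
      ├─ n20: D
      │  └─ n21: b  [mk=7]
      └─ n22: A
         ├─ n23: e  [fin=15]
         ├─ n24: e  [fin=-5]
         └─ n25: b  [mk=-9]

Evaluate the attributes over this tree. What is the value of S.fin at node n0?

1. n2.ok = "um"  ["um"]
2. n2.acc = "pk"  ["pk"]
3. n4.fin = 1  [terminal]
4. n5.mk = 18  [terminal]
5. n6.fin = -7  [terminal]
6. n3.off = 22  [e₀.fin + 21]
7. n3.fin = 18  [b.mk]
8. n3.live = -2  [e₀.fin * -1 - 1]
9. n3.sig = 25  [b.mk + 7]
10. n7.sig = true  [S.sig > 24]
11. n8.fin = 13  [terminal]
12. n9.fin = -9  [terminal]
13. n7.cnt = true  [e₀.fin > 12]
14. n7.off = -6  [e₁.fin + 3]
15. n11.fin = 15  [terminal]
16. n10.ok = 15  [e.fin]
17. n10.env = 10  [e.fin - 5]
18. n2.key = -6  [S.fin - 24]
19. n2.val = true  [A.cnt == true]
20. n12.val = "wr"  [terminal]
21. n13.mk = 8  [terminal]
22. n1.off = 27  [b.mk + B.key + 25]
23. n1.fin = 17  [B.key + b.mk + 15]
24. n1.live = 5  [len(h.val) + 3]
25. n1.sig = 27  [b.mk * 2 + 11]
26. n14.acc = 11  [S₁.live + 6]
27. n15.depth = true  [D.acc > 10]
28. n17.val = "vr"  [terminal]
29. n18.mk = 9  [terminal]
30. n19.val = "vp"  [terminal]
31. n16.ok = 29  [b.mk + 20]
32. n16.env = -2  [b.mk - 11]
33. n20.acc = -3  [C.env + C.ok - 30]
34. n21.mk = 7  [terminal]
35. n20.wid = 19  [D.acc + 22]
36. n20.env = "uu"  ["uu"]
37. n22.sig = true  [C.ok == 29]
38. n23.fin = 15  [terminal]
39. n24.fin = -5  [terminal]
40. n25.mk = -9  [terminal]
41. n22.cnt = false  [e₀.fin > 15]
42. n22.off = -1  [b.mk * 3 + 26]
43. n15.wid = 25  [C.ok * 2 - 33]
44. n14.wid = 2  [E.wid * -2 + 52]
45. n14.env = "qz"  ["qz"]
46. n0.off = -6  [S₁.live * -2 + 4]
47. n0.fin = 8  [D.wid + 6]
48. n0.live = 26  [len(D.env) + 24]
49. n0.sig = -5  [S₁.fin + S₁.live - 27]

8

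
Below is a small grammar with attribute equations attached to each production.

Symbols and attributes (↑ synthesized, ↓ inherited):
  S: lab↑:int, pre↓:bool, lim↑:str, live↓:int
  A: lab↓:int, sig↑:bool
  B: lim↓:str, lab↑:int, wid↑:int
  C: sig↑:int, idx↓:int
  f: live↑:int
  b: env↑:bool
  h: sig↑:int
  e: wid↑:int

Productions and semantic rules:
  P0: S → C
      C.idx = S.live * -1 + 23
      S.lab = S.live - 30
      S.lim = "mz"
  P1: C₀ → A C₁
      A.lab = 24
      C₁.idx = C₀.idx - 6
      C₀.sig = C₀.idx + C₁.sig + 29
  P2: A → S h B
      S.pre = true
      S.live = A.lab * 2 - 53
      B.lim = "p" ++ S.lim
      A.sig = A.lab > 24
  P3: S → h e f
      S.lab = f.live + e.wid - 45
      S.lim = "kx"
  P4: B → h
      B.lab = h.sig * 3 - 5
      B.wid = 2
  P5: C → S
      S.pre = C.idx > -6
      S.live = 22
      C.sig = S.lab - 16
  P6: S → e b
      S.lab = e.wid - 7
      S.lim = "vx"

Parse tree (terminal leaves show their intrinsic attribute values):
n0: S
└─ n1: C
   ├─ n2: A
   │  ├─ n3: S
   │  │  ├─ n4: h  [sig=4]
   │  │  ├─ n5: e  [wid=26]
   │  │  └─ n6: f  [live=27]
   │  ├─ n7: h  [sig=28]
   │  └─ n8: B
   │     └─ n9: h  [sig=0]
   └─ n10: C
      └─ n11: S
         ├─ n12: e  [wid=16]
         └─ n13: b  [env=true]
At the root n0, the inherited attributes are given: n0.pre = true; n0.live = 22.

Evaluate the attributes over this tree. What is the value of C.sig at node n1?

1. n0.pre = true  [given at root]
2. n0.live = 22  [given at root]
3. n1.idx = 1  [S.live * -1 + 23]
4. n2.lab = 24  [24]
5. n3.pre = true  [true]
6. n3.live = -5  [A.lab * 2 - 53]
7. n4.sig = 4  [terminal]
8. n5.wid = 26  [terminal]
9. n6.live = 27  [terminal]
10. n3.lab = 8  [f.live + e.wid - 45]
11. n3.lim = "kx"  ["kx"]
12. n7.sig = 28  [terminal]
13. n8.lim = "pkx"  ["p" ++ S.lim]
14. n9.sig = 0  [terminal]
15. n8.lab = -5  [h.sig * 3 - 5]
16. n8.wid = 2  [2]
17. n2.sig = false  [A.lab > 24]
18. n10.idx = -5  [C₀.idx - 6]
19. n11.pre = true  [C.idx > -6]
20. n11.live = 22  [22]
21. n12.wid = 16  [terminal]
22. n13.env = true  [terminal]
23. n11.lab = 9  [e.wid - 7]
24. n11.lim = "vx"  ["vx"]
25. n10.sig = -7  [S.lab - 16]
26. n1.sig = 23  [C₀.idx + C₁.sig + 29]
27. n0.lab = -8  [S.live - 30]
28. n0.lim = "mz"  ["mz"]

23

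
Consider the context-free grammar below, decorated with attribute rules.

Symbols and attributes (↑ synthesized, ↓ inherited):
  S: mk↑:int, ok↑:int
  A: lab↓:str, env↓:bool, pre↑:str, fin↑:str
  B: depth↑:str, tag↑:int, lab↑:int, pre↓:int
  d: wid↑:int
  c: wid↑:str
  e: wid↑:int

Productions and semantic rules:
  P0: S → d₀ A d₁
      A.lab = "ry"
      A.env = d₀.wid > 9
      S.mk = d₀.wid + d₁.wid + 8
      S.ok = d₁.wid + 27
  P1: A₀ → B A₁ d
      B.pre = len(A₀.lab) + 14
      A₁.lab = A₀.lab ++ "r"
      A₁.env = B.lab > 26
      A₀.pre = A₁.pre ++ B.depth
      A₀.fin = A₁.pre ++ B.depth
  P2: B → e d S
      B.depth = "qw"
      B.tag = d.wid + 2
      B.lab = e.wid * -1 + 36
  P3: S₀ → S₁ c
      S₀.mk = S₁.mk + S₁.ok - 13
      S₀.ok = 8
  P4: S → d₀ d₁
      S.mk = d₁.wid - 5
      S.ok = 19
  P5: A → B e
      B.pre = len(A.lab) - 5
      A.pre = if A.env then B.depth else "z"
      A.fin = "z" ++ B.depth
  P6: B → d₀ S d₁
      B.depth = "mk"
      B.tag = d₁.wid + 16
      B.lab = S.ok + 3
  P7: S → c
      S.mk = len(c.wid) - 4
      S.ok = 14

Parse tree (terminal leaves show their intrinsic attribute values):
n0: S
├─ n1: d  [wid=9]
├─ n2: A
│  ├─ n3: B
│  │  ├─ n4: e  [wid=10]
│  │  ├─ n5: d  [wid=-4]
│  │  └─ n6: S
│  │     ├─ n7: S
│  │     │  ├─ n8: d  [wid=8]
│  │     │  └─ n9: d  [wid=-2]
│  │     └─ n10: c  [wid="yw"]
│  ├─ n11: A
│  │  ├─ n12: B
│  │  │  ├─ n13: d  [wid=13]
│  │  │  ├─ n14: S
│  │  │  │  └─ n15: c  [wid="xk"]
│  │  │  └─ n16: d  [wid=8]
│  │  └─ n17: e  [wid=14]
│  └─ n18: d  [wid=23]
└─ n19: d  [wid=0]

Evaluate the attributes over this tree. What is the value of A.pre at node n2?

"zqw"

1. n1.wid = 9  [terminal]
2. n2.lab = "ry"  ["ry"]
3. n2.env = false  [d₀.wid > 9]
4. n3.pre = 16  [len(A₀.lab) + 14]
5. n4.wid = 10  [terminal]
6. n5.wid = -4  [terminal]
7. n8.wid = 8  [terminal]
8. n9.wid = -2  [terminal]
9. n7.mk = -7  [d₁.wid - 5]
10. n7.ok = 19  [19]
11. n10.wid = "yw"  [terminal]
12. n6.mk = -1  [S₁.mk + S₁.ok - 13]
13. n6.ok = 8  [8]
14. n3.depth = "qw"  ["qw"]
15. n3.tag = -2  [d.wid + 2]
16. n3.lab = 26  [e.wid * -1 + 36]
17. n11.lab = "ryr"  [A₀.lab ++ "r"]
18. n11.env = false  [B.lab > 26]
19. n12.pre = -2  [len(A.lab) - 5]
20. n13.wid = 13  [terminal]
21. n15.wid = "xk"  [terminal]
22. n14.mk = -2  [len(c.wid) - 4]
23. n14.ok = 14  [14]
24. n16.wid = 8  [terminal]
25. n12.depth = "mk"  ["mk"]
26. n12.tag = 24  [d₁.wid + 16]
27. n12.lab = 17  [S.ok + 3]
28. n17.wid = 14  [terminal]
29. n11.pre = "z"  [if A.env then B.depth else "z"]
30. n11.fin = "zmk"  ["z" ++ B.depth]
31. n18.wid = 23  [terminal]
32. n2.pre = "zqw"  [A₁.pre ++ B.depth]
33. n2.fin = "zqw"  [A₁.pre ++ B.depth]
34. n19.wid = 0  [terminal]
35. n0.mk = 17  [d₀.wid + d₁.wid + 8]
36. n0.ok = 27  [d₁.wid + 27]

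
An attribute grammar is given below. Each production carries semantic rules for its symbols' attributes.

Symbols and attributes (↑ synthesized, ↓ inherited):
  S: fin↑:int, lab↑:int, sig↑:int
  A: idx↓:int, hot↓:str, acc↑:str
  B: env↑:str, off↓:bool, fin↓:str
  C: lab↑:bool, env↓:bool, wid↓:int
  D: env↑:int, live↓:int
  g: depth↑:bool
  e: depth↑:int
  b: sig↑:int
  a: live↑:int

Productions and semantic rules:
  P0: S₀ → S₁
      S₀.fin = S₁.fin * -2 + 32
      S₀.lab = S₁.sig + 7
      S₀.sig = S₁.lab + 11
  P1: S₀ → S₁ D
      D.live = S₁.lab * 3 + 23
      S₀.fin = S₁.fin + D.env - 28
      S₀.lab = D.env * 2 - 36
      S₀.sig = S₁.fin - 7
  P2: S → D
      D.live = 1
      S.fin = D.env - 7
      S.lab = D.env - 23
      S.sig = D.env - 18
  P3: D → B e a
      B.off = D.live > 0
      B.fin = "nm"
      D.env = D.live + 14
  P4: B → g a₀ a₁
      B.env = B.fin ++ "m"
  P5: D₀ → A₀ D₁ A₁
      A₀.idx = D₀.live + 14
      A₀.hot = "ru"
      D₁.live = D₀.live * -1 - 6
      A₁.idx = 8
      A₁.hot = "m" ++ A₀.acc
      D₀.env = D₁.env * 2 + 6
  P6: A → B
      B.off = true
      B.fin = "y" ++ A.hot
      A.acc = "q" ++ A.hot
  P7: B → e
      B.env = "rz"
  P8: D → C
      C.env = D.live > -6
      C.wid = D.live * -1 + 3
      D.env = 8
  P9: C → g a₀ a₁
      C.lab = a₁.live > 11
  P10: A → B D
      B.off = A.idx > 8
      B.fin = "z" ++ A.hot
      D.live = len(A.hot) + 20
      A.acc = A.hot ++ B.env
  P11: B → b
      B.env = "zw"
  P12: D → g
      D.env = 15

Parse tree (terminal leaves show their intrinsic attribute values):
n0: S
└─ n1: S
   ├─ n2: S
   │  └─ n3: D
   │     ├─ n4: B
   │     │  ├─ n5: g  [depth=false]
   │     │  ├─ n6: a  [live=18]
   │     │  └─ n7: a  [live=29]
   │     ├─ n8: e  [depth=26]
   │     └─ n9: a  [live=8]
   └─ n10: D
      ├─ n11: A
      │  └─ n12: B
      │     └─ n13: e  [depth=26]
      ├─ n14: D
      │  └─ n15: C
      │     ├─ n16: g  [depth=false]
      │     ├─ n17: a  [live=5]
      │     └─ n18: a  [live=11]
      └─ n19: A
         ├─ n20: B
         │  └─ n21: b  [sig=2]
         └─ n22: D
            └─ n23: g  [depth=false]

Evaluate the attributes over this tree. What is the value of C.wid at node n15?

8

1. n3.live = 1  [1]
2. n4.off = true  [D.live > 0]
3. n4.fin = "nm"  ["nm"]
4. n5.depth = false  [terminal]
5. n6.live = 18  [terminal]
6. n7.live = 29  [terminal]
7. n4.env = "nmm"  [B.fin ++ "m"]
8. n8.depth = 26  [terminal]
9. n9.live = 8  [terminal]
10. n3.env = 15  [D.live + 14]
11. n2.fin = 8  [D.env - 7]
12. n2.lab = -8  [D.env - 23]
13. n2.sig = -3  [D.env - 18]
14. n10.live = -1  [S₁.lab * 3 + 23]
15. n11.idx = 13  [D₀.live + 14]
16. n11.hot = "ru"  ["ru"]
17. n12.off = true  [true]
18. n12.fin = "yru"  ["y" ++ A.hot]
19. n13.depth = 26  [terminal]
20. n12.env = "rz"  ["rz"]
21. n11.acc = "qru"  ["q" ++ A.hot]
22. n14.live = -5  [D₀.live * -1 - 6]
23. n15.env = true  [D.live > -6]
24. n15.wid = 8  [D.live * -1 + 3]
25. n16.depth = false  [terminal]
26. n17.live = 5  [terminal]
27. n18.live = 11  [terminal]
28. n15.lab = false  [a₁.live > 11]
29. n14.env = 8  [8]
30. n19.idx = 8  [8]
31. n19.hot = "mqru"  ["m" ++ A₀.acc]
32. n20.off = false  [A.idx > 8]
33. n20.fin = "zmqru"  ["z" ++ A.hot]
34. n21.sig = 2  [terminal]
35. n20.env = "zw"  ["zw"]
36. n22.live = 24  [len(A.hot) + 20]
37. n23.depth = false  [terminal]
38. n22.env = 15  [15]
39. n19.acc = "mqruzw"  [A.hot ++ B.env]
40. n10.env = 22  [D₁.env * 2 + 6]
41. n1.fin = 2  [S₁.fin + D.env - 28]
42. n1.lab = 8  [D.env * 2 - 36]
43. n1.sig = 1  [S₁.fin - 7]
44. n0.fin = 28  [S₁.fin * -2 + 32]
45. n0.lab = 8  [S₁.sig + 7]
46. n0.sig = 19  [S₁.lab + 11]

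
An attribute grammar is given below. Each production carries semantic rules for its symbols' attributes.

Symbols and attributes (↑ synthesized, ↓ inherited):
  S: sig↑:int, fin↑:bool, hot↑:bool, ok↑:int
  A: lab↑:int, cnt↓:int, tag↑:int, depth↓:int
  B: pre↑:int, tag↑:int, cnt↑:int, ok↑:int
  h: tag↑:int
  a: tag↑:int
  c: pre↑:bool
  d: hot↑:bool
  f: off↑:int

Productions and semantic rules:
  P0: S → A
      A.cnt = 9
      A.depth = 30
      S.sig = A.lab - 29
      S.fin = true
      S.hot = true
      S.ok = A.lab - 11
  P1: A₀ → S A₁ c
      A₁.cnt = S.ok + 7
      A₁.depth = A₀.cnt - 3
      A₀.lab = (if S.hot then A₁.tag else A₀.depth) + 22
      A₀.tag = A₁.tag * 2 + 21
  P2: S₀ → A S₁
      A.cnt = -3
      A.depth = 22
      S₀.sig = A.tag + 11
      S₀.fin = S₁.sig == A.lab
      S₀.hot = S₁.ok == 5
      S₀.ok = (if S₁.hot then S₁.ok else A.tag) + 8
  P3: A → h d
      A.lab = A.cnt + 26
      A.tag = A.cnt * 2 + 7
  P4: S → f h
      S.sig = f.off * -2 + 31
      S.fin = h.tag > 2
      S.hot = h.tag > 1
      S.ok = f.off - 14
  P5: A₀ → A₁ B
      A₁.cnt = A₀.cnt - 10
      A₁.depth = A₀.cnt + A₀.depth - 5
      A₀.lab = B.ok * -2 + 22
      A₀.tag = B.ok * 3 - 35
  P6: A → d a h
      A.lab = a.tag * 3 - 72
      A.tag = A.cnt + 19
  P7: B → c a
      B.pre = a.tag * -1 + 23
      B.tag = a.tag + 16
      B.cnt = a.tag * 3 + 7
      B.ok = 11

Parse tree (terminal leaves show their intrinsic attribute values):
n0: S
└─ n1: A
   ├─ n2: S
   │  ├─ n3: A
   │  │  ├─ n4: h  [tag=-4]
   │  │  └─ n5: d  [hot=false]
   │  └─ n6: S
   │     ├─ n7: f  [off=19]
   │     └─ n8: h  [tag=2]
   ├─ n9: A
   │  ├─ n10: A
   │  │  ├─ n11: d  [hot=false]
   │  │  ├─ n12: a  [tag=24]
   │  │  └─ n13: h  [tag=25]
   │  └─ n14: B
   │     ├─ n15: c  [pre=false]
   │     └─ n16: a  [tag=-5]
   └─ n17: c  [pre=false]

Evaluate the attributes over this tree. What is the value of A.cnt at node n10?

1. n1.cnt = 9  [9]
2. n1.depth = 30  [30]
3. n3.cnt = -3  [-3]
4. n3.depth = 22  [22]
5. n4.tag = -4  [terminal]
6. n5.hot = false  [terminal]
7. n3.lab = 23  [A.cnt + 26]
8. n3.tag = 1  [A.cnt * 2 + 7]
9. n7.off = 19  [terminal]
10. n8.tag = 2  [terminal]
11. n6.sig = -7  [f.off * -2 + 31]
12. n6.fin = false  [h.tag > 2]
13. n6.hot = true  [h.tag > 1]
14. n6.ok = 5  [f.off - 14]
15. n2.sig = 12  [A.tag + 11]
16. n2.fin = false  [S₁.sig == A.lab]
17. n2.hot = true  [S₁.ok == 5]
18. n2.ok = 13  [(if S₁.hot then S₁.ok else A.tag) + 8]
19. n9.cnt = 20  [S.ok + 7]
20. n9.depth = 6  [A₀.cnt - 3]
21. n10.cnt = 10  [A₀.cnt - 10]
22. n10.depth = 21  [A₀.cnt + A₀.depth - 5]
23. n11.hot = false  [terminal]
24. n12.tag = 24  [terminal]
25. n13.tag = 25  [terminal]
26. n10.lab = 0  [a.tag * 3 - 72]
27. n10.tag = 29  [A.cnt + 19]
28. n15.pre = false  [terminal]
29. n16.tag = -5  [terminal]
30. n14.pre = 28  [a.tag * -1 + 23]
31. n14.tag = 11  [a.tag + 16]
32. n14.cnt = -8  [a.tag * 3 + 7]
33. n14.ok = 11  [11]
34. n9.lab = 0  [B.ok * -2 + 22]
35. n9.tag = -2  [B.ok * 3 - 35]
36. n17.pre = false  [terminal]
37. n1.lab = 20  [(if S.hot then A₁.tag else A₀.depth) + 22]
38. n1.tag = 17  [A₁.tag * 2 + 21]
39. n0.sig = -9  [A.lab - 29]
40. n0.fin = true  [true]
41. n0.hot = true  [true]
42. n0.ok = 9  [A.lab - 11]

10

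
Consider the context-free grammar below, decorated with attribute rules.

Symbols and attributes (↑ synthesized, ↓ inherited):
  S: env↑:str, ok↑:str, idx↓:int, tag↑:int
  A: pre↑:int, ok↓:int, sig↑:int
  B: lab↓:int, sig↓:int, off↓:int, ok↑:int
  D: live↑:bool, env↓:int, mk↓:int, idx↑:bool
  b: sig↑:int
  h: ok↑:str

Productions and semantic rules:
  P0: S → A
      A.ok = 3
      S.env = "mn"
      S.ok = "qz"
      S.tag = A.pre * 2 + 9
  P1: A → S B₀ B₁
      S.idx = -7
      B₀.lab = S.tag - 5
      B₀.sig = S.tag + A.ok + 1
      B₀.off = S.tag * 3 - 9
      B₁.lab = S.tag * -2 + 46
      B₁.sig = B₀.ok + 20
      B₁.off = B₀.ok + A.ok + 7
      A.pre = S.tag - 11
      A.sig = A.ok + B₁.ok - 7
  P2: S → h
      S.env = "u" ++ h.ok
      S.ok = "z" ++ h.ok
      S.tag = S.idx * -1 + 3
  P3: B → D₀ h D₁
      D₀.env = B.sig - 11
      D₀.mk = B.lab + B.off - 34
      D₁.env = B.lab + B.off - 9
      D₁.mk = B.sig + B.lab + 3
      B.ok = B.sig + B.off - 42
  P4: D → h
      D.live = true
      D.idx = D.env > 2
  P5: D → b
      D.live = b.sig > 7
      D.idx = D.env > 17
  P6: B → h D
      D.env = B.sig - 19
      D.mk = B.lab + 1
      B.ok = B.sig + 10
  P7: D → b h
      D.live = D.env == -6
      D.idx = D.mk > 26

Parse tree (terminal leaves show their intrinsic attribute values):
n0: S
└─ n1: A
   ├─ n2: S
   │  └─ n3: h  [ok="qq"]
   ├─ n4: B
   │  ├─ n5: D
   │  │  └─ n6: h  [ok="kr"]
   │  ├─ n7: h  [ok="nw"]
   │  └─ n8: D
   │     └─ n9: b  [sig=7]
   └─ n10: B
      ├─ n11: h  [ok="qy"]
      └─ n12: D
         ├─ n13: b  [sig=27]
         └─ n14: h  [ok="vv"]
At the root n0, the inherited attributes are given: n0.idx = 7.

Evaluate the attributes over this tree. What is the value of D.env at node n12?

-6

1. n0.idx = 7  [given at root]
2. n1.ok = 3  [3]
3. n2.idx = -7  [-7]
4. n3.ok = "qq"  [terminal]
5. n2.env = "uqq"  ["u" ++ h.ok]
6. n2.ok = "zqq"  ["z" ++ h.ok]
7. n2.tag = 10  [S.idx * -1 + 3]
8. n4.lab = 5  [S.tag - 5]
9. n4.sig = 14  [S.tag + A.ok + 1]
10. n4.off = 21  [S.tag * 3 - 9]
11. n5.env = 3  [B.sig - 11]
12. n5.mk = -8  [B.lab + B.off - 34]
13. n6.ok = "kr"  [terminal]
14. n5.live = true  [true]
15. n5.idx = true  [D.env > 2]
16. n7.ok = "nw"  [terminal]
17. n8.env = 17  [B.lab + B.off - 9]
18. n8.mk = 22  [B.sig + B.lab + 3]
19. n9.sig = 7  [terminal]
20. n8.live = false  [b.sig > 7]
21. n8.idx = false  [D.env > 17]
22. n4.ok = -7  [B.sig + B.off - 42]
23. n10.lab = 26  [S.tag * -2 + 46]
24. n10.sig = 13  [B₀.ok + 20]
25. n10.off = 3  [B₀.ok + A.ok + 7]
26. n11.ok = "qy"  [terminal]
27. n12.env = -6  [B.sig - 19]
28. n12.mk = 27  [B.lab + 1]
29. n13.sig = 27  [terminal]
30. n14.ok = "vv"  [terminal]
31. n12.live = true  [D.env == -6]
32. n12.idx = true  [D.mk > 26]
33. n10.ok = 23  [B.sig + 10]
34. n1.pre = -1  [S.tag - 11]
35. n1.sig = 19  [A.ok + B₁.ok - 7]
36. n0.env = "mn"  ["mn"]
37. n0.ok = "qz"  ["qz"]
38. n0.tag = 7  [A.pre * 2 + 9]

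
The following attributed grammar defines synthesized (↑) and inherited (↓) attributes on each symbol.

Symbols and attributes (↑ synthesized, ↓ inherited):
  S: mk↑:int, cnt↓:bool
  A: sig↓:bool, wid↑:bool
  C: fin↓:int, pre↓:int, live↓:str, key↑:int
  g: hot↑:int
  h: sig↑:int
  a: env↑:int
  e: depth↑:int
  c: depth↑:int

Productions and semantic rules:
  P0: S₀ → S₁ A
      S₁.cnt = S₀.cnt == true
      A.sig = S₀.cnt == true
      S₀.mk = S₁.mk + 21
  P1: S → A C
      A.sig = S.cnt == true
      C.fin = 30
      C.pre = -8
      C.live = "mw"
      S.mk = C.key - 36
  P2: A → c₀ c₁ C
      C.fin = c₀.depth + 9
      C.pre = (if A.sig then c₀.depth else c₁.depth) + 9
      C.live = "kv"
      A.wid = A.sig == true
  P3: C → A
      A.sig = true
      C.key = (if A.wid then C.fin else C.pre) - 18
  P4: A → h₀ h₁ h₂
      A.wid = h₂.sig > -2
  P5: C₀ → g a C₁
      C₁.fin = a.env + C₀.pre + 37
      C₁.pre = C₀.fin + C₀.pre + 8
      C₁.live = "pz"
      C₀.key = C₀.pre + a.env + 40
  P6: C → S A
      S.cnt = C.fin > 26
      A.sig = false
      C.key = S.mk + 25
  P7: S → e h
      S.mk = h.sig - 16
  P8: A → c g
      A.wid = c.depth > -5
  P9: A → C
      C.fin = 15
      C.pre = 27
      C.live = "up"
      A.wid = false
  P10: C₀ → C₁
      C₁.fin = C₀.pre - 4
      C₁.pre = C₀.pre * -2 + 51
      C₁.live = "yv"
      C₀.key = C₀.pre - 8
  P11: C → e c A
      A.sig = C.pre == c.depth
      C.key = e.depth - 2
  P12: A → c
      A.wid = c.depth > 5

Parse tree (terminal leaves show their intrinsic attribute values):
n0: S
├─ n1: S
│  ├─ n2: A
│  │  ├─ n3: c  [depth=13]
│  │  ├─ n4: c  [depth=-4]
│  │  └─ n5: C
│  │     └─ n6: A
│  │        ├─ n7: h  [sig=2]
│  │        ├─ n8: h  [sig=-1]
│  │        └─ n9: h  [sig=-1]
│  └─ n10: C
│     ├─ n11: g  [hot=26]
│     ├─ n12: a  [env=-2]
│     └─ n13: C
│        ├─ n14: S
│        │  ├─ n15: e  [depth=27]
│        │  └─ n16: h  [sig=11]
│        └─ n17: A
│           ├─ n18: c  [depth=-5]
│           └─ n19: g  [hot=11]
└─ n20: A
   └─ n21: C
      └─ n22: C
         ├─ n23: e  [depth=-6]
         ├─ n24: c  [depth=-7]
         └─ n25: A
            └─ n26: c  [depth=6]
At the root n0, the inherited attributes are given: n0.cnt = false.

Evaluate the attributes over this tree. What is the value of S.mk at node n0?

15

1. n0.cnt = false  [given at root]
2. n1.cnt = false  [S₀.cnt == true]
3. n2.sig = false  [S.cnt == true]
4. n3.depth = 13  [terminal]
5. n4.depth = -4  [terminal]
6. n5.fin = 22  [c₀.depth + 9]
7. n5.pre = 5  [(if A.sig then c₀.depth else c₁.depth) + 9]
8. n5.live = "kv"  ["kv"]
9. n6.sig = true  [true]
10. n7.sig = 2  [terminal]
11. n8.sig = -1  [terminal]
12. n9.sig = -1  [terminal]
13. n6.wid = true  [h₂.sig > -2]
14. n5.key = 4  [(if A.wid then C.fin else C.pre) - 18]
15. n2.wid = false  [A.sig == true]
16. n10.fin = 30  [30]
17. n10.pre = -8  [-8]
18. n10.live = "mw"  ["mw"]
19. n11.hot = 26  [terminal]
20. n12.env = -2  [terminal]
21. n13.fin = 27  [a.env + C₀.pre + 37]
22. n13.pre = 30  [C₀.fin + C₀.pre + 8]
23. n13.live = "pz"  ["pz"]
24. n14.cnt = true  [C.fin > 26]
25. n15.depth = 27  [terminal]
26. n16.sig = 11  [terminal]
27. n14.mk = -5  [h.sig - 16]
28. n17.sig = false  [false]
29. n18.depth = -5  [terminal]
30. n19.hot = 11  [terminal]
31. n17.wid = false  [c.depth > -5]
32. n13.key = 20  [S.mk + 25]
33. n10.key = 30  [C₀.pre + a.env + 40]
34. n1.mk = -6  [C.key - 36]
35. n20.sig = false  [S₀.cnt == true]
36. n21.fin = 15  [15]
37. n21.pre = 27  [27]
38. n21.live = "up"  ["up"]
39. n22.fin = 23  [C₀.pre - 4]
40. n22.pre = -3  [C₀.pre * -2 + 51]
41. n22.live = "yv"  ["yv"]
42. n23.depth = -6  [terminal]
43. n24.depth = -7  [terminal]
44. n25.sig = false  [C.pre == c.depth]
45. n26.depth = 6  [terminal]
46. n25.wid = true  [c.depth > 5]
47. n22.key = -8  [e.depth - 2]
48. n21.key = 19  [C₀.pre - 8]
49. n20.wid = false  [false]
50. n0.mk = 15  [S₁.mk + 21]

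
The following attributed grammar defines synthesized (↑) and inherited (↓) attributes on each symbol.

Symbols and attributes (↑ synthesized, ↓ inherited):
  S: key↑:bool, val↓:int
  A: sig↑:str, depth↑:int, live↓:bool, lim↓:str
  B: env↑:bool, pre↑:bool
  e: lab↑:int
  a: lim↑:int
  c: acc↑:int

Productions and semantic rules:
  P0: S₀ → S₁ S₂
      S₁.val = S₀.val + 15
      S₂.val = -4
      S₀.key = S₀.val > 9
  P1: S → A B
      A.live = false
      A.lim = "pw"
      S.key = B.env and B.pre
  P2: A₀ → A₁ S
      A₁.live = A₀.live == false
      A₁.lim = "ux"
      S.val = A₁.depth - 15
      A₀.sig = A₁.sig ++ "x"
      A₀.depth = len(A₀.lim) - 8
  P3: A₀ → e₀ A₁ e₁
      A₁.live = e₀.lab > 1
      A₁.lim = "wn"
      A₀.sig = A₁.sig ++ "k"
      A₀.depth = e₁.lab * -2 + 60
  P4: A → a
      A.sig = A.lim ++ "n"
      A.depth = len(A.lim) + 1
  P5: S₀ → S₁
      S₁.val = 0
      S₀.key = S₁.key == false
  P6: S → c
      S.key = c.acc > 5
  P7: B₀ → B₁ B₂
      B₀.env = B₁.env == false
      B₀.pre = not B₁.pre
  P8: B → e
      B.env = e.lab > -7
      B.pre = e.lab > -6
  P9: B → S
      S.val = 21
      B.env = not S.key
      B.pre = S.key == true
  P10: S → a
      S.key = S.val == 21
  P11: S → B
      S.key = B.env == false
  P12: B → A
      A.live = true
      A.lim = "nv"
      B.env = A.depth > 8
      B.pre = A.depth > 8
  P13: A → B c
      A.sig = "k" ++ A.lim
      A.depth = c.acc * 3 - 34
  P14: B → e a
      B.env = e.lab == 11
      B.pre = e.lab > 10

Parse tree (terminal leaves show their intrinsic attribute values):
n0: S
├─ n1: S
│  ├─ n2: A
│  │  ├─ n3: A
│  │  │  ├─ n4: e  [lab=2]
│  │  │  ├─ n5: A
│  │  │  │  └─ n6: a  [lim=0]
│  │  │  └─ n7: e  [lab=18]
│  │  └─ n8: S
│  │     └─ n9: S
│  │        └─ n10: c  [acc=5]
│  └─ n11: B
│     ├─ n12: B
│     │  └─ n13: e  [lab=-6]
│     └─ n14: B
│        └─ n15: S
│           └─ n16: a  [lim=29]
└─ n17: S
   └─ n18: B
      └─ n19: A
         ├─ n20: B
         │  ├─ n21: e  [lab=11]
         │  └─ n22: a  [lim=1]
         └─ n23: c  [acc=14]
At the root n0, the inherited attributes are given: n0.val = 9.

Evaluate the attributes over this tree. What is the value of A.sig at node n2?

"wnnkx"

1. n0.val = 9  [given at root]
2. n1.val = 24  [S₀.val + 15]
3. n2.live = false  [false]
4. n2.lim = "pw"  ["pw"]
5. n3.live = true  [A₀.live == false]
6. n3.lim = "ux"  ["ux"]
7. n4.lab = 2  [terminal]
8. n5.live = true  [e₀.lab > 1]
9. n5.lim = "wn"  ["wn"]
10. n6.lim = 0  [terminal]
11. n5.sig = "wnn"  [A.lim ++ "n"]
12. n5.depth = 3  [len(A.lim) + 1]
13. n7.lab = 18  [terminal]
14. n3.sig = "wnnk"  [A₁.sig ++ "k"]
15. n3.depth = 24  [e₁.lab * -2 + 60]
16. n8.val = 9  [A₁.depth - 15]
17. n9.val = 0  [0]
18. n10.acc = 5  [terminal]
19. n9.key = false  [c.acc > 5]
20. n8.key = true  [S₁.key == false]
21. n2.sig = "wnnkx"  [A₁.sig ++ "x"]
22. n2.depth = -6  [len(A₀.lim) - 8]
23. n13.lab = -6  [terminal]
24. n12.env = true  [e.lab > -7]
25. n12.pre = false  [e.lab > -6]
26. n15.val = 21  [21]
27. n16.lim = 29  [terminal]
28. n15.key = true  [S.val == 21]
29. n14.env = false  [not S.key]
30. n14.pre = true  [S.key == true]
31. n11.env = false  [B₁.env == false]
32. n11.pre = true  [not B₁.pre]
33. n1.key = false  [B.env and B.pre]
34. n17.val = -4  [-4]
35. n19.live = true  [true]
36. n19.lim = "nv"  ["nv"]
37. n21.lab = 11  [terminal]
38. n22.lim = 1  [terminal]
39. n20.env = true  [e.lab == 11]
40. n20.pre = true  [e.lab > 10]
41. n23.acc = 14  [terminal]
42. n19.sig = "knv"  ["k" ++ A.lim]
43. n19.depth = 8  [c.acc * 3 - 34]
44. n18.env = false  [A.depth > 8]
45. n18.pre = false  [A.depth > 8]
46. n17.key = true  [B.env == false]
47. n0.key = false  [S₀.val > 9]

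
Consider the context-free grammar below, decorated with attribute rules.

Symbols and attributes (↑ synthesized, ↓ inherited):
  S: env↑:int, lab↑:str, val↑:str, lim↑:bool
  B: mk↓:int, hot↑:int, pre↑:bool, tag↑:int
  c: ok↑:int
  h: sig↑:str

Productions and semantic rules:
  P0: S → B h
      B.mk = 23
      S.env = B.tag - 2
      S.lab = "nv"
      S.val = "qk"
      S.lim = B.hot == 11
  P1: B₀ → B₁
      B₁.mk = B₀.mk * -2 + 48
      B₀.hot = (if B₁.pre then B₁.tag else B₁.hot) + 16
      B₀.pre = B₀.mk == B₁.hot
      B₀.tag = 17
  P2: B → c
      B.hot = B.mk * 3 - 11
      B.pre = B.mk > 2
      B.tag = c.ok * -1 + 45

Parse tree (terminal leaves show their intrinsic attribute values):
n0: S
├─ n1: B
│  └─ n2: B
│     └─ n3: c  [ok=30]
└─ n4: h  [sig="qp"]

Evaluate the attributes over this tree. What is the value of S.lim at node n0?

1. n1.mk = 23  [23]
2. n2.mk = 2  [B₀.mk * -2 + 48]
3. n3.ok = 30  [terminal]
4. n2.hot = -5  [B.mk * 3 - 11]
5. n2.pre = false  [B.mk > 2]
6. n2.tag = 15  [c.ok * -1 + 45]
7. n1.hot = 11  [(if B₁.pre then B₁.tag else B₁.hot) + 16]
8. n1.pre = false  [B₀.mk == B₁.hot]
9. n1.tag = 17  [17]
10. n4.sig = "qp"  [terminal]
11. n0.env = 15  [B.tag - 2]
12. n0.lab = "nv"  ["nv"]
13. n0.val = "qk"  ["qk"]
14. n0.lim = true  [B.hot == 11]

true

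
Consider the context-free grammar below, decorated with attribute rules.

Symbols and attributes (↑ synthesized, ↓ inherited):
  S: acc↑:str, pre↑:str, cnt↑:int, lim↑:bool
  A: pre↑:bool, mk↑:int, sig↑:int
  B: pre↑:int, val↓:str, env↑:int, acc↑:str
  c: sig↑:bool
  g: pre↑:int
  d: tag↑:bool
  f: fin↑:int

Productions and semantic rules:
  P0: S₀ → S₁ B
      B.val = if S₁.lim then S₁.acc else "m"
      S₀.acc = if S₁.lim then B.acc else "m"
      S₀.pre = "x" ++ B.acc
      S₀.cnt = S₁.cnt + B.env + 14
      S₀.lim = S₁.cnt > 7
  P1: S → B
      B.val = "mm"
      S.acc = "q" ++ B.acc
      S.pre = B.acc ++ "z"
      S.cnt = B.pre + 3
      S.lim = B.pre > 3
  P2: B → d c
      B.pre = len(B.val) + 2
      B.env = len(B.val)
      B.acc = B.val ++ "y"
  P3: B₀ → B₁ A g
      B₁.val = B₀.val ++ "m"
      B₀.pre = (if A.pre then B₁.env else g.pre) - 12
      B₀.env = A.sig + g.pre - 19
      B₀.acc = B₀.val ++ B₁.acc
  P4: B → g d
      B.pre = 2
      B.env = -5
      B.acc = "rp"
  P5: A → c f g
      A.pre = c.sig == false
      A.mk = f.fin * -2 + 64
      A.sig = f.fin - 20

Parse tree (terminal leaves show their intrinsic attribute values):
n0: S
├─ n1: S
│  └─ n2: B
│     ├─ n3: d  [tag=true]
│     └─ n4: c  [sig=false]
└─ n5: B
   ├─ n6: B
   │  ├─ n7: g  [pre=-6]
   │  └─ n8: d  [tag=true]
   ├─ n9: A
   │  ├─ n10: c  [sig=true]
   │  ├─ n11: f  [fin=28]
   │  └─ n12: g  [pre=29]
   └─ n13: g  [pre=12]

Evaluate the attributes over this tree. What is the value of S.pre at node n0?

"xqmmyrp"

1. n2.val = "mm"  ["mm"]
2. n3.tag = true  [terminal]
3. n4.sig = false  [terminal]
4. n2.pre = 4  [len(B.val) + 2]
5. n2.env = 2  [len(B.val)]
6. n2.acc = "mmy"  [B.val ++ "y"]
7. n1.acc = "qmmy"  ["q" ++ B.acc]
8. n1.pre = "mmyz"  [B.acc ++ "z"]
9. n1.cnt = 7  [B.pre + 3]
10. n1.lim = true  [B.pre > 3]
11. n5.val = "qmmy"  [if S₁.lim then S₁.acc else "m"]
12. n6.val = "qmmym"  [B₀.val ++ "m"]
13. n7.pre = -6  [terminal]
14. n8.tag = true  [terminal]
15. n6.pre = 2  [2]
16. n6.env = -5  [-5]
17. n6.acc = "rp"  ["rp"]
18. n10.sig = true  [terminal]
19. n11.fin = 28  [terminal]
20. n12.pre = 29  [terminal]
21. n9.pre = false  [c.sig == false]
22. n9.mk = 8  [f.fin * -2 + 64]
23. n9.sig = 8  [f.fin - 20]
24. n13.pre = 12  [terminal]
25. n5.pre = 0  [(if A.pre then B₁.env else g.pre) - 12]
26. n5.env = 1  [A.sig + g.pre - 19]
27. n5.acc = "qmmyrp"  [B₀.val ++ B₁.acc]
28. n0.acc = "qmmyrp"  [if S₁.lim then B.acc else "m"]
29. n0.pre = "xqmmyrp"  ["x" ++ B.acc]
30. n0.cnt = 22  [S₁.cnt + B.env + 14]
31. n0.lim = false  [S₁.cnt > 7]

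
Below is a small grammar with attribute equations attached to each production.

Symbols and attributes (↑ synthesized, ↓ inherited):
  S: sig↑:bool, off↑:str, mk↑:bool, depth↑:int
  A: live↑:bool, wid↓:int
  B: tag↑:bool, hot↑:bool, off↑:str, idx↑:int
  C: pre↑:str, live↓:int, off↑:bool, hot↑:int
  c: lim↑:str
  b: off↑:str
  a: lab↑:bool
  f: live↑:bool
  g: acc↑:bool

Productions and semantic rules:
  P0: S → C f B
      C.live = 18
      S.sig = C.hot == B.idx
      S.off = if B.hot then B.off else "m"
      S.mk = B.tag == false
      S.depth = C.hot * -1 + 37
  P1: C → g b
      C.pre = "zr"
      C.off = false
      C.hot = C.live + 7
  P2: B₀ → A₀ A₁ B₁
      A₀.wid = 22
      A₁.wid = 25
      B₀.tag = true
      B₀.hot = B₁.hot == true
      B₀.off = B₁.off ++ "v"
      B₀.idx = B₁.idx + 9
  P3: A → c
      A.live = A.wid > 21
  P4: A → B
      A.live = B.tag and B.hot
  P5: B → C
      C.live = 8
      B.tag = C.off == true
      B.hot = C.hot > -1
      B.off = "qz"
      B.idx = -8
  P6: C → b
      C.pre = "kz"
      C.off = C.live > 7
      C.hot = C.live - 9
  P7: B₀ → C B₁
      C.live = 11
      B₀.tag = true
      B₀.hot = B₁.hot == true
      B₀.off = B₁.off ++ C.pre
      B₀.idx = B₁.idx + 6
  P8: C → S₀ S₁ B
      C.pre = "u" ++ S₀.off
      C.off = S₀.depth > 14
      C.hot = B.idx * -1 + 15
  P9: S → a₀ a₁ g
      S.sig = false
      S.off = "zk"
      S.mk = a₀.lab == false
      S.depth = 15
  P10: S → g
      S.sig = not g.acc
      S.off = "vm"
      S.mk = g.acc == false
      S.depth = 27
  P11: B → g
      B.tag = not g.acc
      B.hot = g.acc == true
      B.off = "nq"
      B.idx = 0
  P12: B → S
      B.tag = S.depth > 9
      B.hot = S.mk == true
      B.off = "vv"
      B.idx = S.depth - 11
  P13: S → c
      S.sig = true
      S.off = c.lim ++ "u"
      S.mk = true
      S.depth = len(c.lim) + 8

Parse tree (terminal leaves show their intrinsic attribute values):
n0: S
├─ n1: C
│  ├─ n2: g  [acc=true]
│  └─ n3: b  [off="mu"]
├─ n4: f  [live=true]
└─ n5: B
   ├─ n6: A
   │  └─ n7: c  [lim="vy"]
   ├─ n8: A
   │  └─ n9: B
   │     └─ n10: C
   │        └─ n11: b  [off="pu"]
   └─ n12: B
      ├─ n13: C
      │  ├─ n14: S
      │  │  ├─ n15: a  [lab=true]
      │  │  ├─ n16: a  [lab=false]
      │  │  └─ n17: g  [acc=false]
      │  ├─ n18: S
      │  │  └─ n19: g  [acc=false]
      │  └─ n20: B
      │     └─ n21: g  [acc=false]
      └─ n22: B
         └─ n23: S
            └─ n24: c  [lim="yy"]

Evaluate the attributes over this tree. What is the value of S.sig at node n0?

false

1. n1.live = 18  [18]
2. n2.acc = true  [terminal]
3. n3.off = "mu"  [terminal]
4. n1.pre = "zr"  ["zr"]
5. n1.off = false  [false]
6. n1.hot = 25  [C.live + 7]
7. n4.live = true  [terminal]
8. n6.wid = 22  [22]
9. n7.lim = "vy"  [terminal]
10. n6.live = true  [A.wid > 21]
11. n8.wid = 25  [25]
12. n10.live = 8  [8]
13. n11.off = "pu"  [terminal]
14. n10.pre = "kz"  ["kz"]
15. n10.off = true  [C.live > 7]
16. n10.hot = -1  [C.live - 9]
17. n9.tag = true  [C.off == true]
18. n9.hot = false  [C.hot > -1]
19. n9.off = "qz"  ["qz"]
20. n9.idx = -8  [-8]
21. n8.live = false  [B.tag and B.hot]
22. n13.live = 11  [11]
23. n15.lab = true  [terminal]
24. n16.lab = false  [terminal]
25. n17.acc = false  [terminal]
26. n14.sig = false  [false]
27. n14.off = "zk"  ["zk"]
28. n14.mk = false  [a₀.lab == false]
29. n14.depth = 15  [15]
30. n19.acc = false  [terminal]
31. n18.sig = true  [not g.acc]
32. n18.off = "vm"  ["vm"]
33. n18.mk = true  [g.acc == false]
34. n18.depth = 27  [27]
35. n21.acc = false  [terminal]
36. n20.tag = true  [not g.acc]
37. n20.hot = false  [g.acc == true]
38. n20.off = "nq"  ["nq"]
39. n20.idx = 0  [0]
40. n13.pre = "uzk"  ["u" ++ S₀.off]
41. n13.off = true  [S₀.depth > 14]
42. n13.hot = 15  [B.idx * -1 + 15]
43. n24.lim = "yy"  [terminal]
44. n23.sig = true  [true]
45. n23.off = "yyu"  [c.lim ++ "u"]
46. n23.mk = true  [true]
47. n23.depth = 10  [len(c.lim) + 8]
48. n22.tag = true  [S.depth > 9]
49. n22.hot = true  [S.mk == true]
50. n22.off = "vv"  ["vv"]
51. n22.idx = -1  [S.depth - 11]
52. n12.tag = true  [true]
53. n12.hot = true  [B₁.hot == true]
54. n12.off = "vvuzk"  [B₁.off ++ C.pre]
55. n12.idx = 5  [B₁.idx + 6]
56. n5.tag = true  [true]
57. n5.hot = true  [B₁.hot == true]
58. n5.off = "vvuzkv"  [B₁.off ++ "v"]
59. n5.idx = 14  [B₁.idx + 9]
60. n0.sig = false  [C.hot == B.idx]
61. n0.off = "vvuzkv"  [if B.hot then B.off else "m"]
62. n0.mk = false  [B.tag == false]
63. n0.depth = 12  [C.hot * -1 + 37]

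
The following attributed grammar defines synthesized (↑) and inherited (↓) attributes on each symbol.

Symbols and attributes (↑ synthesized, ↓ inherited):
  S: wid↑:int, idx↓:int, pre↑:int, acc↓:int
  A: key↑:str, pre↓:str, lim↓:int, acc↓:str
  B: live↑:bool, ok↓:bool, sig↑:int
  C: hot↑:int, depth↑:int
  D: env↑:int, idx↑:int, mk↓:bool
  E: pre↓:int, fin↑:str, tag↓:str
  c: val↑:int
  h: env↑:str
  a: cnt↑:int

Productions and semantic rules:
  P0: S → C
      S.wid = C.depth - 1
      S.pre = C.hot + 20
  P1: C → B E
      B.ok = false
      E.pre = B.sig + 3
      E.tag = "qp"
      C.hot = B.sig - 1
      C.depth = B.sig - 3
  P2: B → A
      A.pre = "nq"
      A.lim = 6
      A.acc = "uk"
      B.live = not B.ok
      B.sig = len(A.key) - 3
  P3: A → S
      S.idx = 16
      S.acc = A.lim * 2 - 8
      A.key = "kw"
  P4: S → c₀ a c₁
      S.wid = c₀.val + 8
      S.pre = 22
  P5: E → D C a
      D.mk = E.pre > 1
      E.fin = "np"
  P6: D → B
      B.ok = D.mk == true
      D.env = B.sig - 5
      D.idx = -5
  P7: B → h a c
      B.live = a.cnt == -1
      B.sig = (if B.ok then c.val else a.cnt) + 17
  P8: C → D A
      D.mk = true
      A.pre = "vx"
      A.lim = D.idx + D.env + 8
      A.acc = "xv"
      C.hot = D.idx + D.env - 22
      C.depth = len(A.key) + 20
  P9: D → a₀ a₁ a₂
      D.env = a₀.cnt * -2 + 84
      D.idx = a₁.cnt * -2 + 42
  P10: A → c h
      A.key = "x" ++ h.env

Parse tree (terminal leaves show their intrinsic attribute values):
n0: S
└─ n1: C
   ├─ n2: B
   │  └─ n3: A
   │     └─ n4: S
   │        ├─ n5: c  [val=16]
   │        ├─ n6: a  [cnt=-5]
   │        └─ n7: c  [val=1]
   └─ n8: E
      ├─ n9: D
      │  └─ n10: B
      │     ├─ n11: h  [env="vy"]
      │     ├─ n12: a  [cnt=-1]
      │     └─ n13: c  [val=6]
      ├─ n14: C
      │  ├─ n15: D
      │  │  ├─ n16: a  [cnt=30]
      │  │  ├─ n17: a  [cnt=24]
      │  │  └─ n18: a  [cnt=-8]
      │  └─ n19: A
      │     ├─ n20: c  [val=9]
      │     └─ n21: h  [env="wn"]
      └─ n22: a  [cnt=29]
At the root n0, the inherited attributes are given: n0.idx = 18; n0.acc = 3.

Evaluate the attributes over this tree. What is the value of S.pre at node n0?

18

1. n0.idx = 18  [given at root]
2. n0.acc = 3  [given at root]
3. n2.ok = false  [false]
4. n3.pre = "nq"  ["nq"]
5. n3.lim = 6  [6]
6. n3.acc = "uk"  ["uk"]
7. n4.idx = 16  [16]
8. n4.acc = 4  [A.lim * 2 - 8]
9. n5.val = 16  [terminal]
10. n6.cnt = -5  [terminal]
11. n7.val = 1  [terminal]
12. n4.wid = 24  [c₀.val + 8]
13. n4.pre = 22  [22]
14. n3.key = "kw"  ["kw"]
15. n2.live = true  [not B.ok]
16. n2.sig = -1  [len(A.key) - 3]
17. n8.pre = 2  [B.sig + 3]
18. n8.tag = "qp"  ["qp"]
19. n9.mk = true  [E.pre > 1]
20. n10.ok = true  [D.mk == true]
21. n11.env = "vy"  [terminal]
22. n12.cnt = -1  [terminal]
23. n13.val = 6  [terminal]
24. n10.live = true  [a.cnt == -1]
25. n10.sig = 23  [(if B.ok then c.val else a.cnt) + 17]
26. n9.env = 18  [B.sig - 5]
27. n9.idx = -5  [-5]
28. n15.mk = true  [true]
29. n16.cnt = 30  [terminal]
30. n17.cnt = 24  [terminal]
31. n18.cnt = -8  [terminal]
32. n15.env = 24  [a₀.cnt * -2 + 84]
33. n15.idx = -6  [a₁.cnt * -2 + 42]
34. n19.pre = "vx"  ["vx"]
35. n19.lim = 26  [D.idx + D.env + 8]
36. n19.acc = "xv"  ["xv"]
37. n20.val = 9  [terminal]
38. n21.env = "wn"  [terminal]
39. n19.key = "xwn"  ["x" ++ h.env]
40. n14.hot = -4  [D.idx + D.env - 22]
41. n14.depth = 23  [len(A.key) + 20]
42. n22.cnt = 29  [terminal]
43. n8.fin = "np"  ["np"]
44. n1.hot = -2  [B.sig - 1]
45. n1.depth = -4  [B.sig - 3]
46. n0.wid = -5  [C.depth - 1]
47. n0.pre = 18  [C.hot + 20]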